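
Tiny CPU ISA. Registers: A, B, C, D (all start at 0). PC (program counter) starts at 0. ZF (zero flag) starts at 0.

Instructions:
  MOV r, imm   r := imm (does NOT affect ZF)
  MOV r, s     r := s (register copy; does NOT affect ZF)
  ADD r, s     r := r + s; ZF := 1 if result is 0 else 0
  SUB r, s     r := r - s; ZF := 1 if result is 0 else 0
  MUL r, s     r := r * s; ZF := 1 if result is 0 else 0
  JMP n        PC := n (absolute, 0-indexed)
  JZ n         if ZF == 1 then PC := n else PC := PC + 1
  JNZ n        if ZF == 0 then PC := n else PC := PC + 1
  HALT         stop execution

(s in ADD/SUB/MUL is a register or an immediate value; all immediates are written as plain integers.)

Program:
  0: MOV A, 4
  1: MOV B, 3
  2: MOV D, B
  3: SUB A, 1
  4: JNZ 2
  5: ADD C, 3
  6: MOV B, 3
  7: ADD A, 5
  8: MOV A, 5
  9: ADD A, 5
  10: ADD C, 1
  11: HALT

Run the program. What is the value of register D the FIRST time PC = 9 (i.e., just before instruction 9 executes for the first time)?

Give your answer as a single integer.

Step 1: PC=0 exec 'MOV A, 4'. After: A=4 B=0 C=0 D=0 ZF=0 PC=1
Step 2: PC=1 exec 'MOV B, 3'. After: A=4 B=3 C=0 D=0 ZF=0 PC=2
Step 3: PC=2 exec 'MOV D, B'. After: A=4 B=3 C=0 D=3 ZF=0 PC=3
Step 4: PC=3 exec 'SUB A, 1'. After: A=3 B=3 C=0 D=3 ZF=0 PC=4
Step 5: PC=4 exec 'JNZ 2'. After: A=3 B=3 C=0 D=3 ZF=0 PC=2
Step 6: PC=2 exec 'MOV D, B'. After: A=3 B=3 C=0 D=3 ZF=0 PC=3
Step 7: PC=3 exec 'SUB A, 1'. After: A=2 B=3 C=0 D=3 ZF=0 PC=4
Step 8: PC=4 exec 'JNZ 2'. After: A=2 B=3 C=0 D=3 ZF=0 PC=2
Step 9: PC=2 exec 'MOV D, B'. After: A=2 B=3 C=0 D=3 ZF=0 PC=3
Step 10: PC=3 exec 'SUB A, 1'. After: A=1 B=3 C=0 D=3 ZF=0 PC=4
Step 11: PC=4 exec 'JNZ 2'. After: A=1 B=3 C=0 D=3 ZF=0 PC=2
Step 12: PC=2 exec 'MOV D, B'. After: A=1 B=3 C=0 D=3 ZF=0 PC=3
Step 13: PC=3 exec 'SUB A, 1'. After: A=0 B=3 C=0 D=3 ZF=1 PC=4
Step 14: PC=4 exec 'JNZ 2'. After: A=0 B=3 C=0 D=3 ZF=1 PC=5
Step 15: PC=5 exec 'ADD C, 3'. After: A=0 B=3 C=3 D=3 ZF=0 PC=6
Step 16: PC=6 exec 'MOV B, 3'. After: A=0 B=3 C=3 D=3 ZF=0 PC=7
Step 17: PC=7 exec 'ADD A, 5'. After: A=5 B=3 C=3 D=3 ZF=0 PC=8
Step 18: PC=8 exec 'MOV A, 5'. After: A=5 B=3 C=3 D=3 ZF=0 PC=9
First time PC=9: D=3

3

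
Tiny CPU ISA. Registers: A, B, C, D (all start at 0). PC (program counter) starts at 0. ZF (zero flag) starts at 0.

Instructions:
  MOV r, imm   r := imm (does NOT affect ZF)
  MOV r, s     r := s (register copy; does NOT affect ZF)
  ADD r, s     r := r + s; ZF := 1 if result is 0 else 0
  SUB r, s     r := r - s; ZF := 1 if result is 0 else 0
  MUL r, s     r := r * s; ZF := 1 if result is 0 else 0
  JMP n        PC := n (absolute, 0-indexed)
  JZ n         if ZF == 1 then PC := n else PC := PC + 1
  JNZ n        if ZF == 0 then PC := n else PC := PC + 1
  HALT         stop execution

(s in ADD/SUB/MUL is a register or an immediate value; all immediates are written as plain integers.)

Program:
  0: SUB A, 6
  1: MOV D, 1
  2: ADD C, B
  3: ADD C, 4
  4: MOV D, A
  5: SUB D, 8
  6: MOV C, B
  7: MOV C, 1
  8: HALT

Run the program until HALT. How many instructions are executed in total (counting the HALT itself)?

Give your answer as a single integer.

Answer: 9

Derivation:
Step 1: PC=0 exec 'SUB A, 6'. After: A=-6 B=0 C=0 D=0 ZF=0 PC=1
Step 2: PC=1 exec 'MOV D, 1'. After: A=-6 B=0 C=0 D=1 ZF=0 PC=2
Step 3: PC=2 exec 'ADD C, B'. After: A=-6 B=0 C=0 D=1 ZF=1 PC=3
Step 4: PC=3 exec 'ADD C, 4'. After: A=-6 B=0 C=4 D=1 ZF=0 PC=4
Step 5: PC=4 exec 'MOV D, A'. After: A=-6 B=0 C=4 D=-6 ZF=0 PC=5
Step 6: PC=5 exec 'SUB D, 8'. After: A=-6 B=0 C=4 D=-14 ZF=0 PC=6
Step 7: PC=6 exec 'MOV C, B'. After: A=-6 B=0 C=0 D=-14 ZF=0 PC=7
Step 8: PC=7 exec 'MOV C, 1'. After: A=-6 B=0 C=1 D=-14 ZF=0 PC=8
Step 9: PC=8 exec 'HALT'. After: A=-6 B=0 C=1 D=-14 ZF=0 PC=8 HALTED
Total instructions executed: 9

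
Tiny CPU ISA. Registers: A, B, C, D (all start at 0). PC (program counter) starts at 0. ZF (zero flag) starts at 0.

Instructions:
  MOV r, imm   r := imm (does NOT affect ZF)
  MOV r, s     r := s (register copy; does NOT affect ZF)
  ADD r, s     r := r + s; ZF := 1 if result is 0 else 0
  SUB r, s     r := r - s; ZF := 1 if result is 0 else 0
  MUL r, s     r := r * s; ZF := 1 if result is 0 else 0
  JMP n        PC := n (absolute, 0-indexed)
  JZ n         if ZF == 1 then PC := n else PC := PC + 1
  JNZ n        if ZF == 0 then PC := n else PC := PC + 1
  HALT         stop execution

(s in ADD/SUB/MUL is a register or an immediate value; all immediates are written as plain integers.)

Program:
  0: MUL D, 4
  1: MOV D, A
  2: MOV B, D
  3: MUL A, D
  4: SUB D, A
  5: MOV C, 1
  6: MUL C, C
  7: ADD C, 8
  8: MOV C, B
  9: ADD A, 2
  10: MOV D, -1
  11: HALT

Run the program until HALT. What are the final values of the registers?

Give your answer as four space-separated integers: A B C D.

Step 1: PC=0 exec 'MUL D, 4'. After: A=0 B=0 C=0 D=0 ZF=1 PC=1
Step 2: PC=1 exec 'MOV D, A'. After: A=0 B=0 C=0 D=0 ZF=1 PC=2
Step 3: PC=2 exec 'MOV B, D'. After: A=0 B=0 C=0 D=0 ZF=1 PC=3
Step 4: PC=3 exec 'MUL A, D'. After: A=0 B=0 C=0 D=0 ZF=1 PC=4
Step 5: PC=4 exec 'SUB D, A'. After: A=0 B=0 C=0 D=0 ZF=1 PC=5
Step 6: PC=5 exec 'MOV C, 1'. After: A=0 B=0 C=1 D=0 ZF=1 PC=6
Step 7: PC=6 exec 'MUL C, C'. After: A=0 B=0 C=1 D=0 ZF=0 PC=7
Step 8: PC=7 exec 'ADD C, 8'. After: A=0 B=0 C=9 D=0 ZF=0 PC=8
Step 9: PC=8 exec 'MOV C, B'. After: A=0 B=0 C=0 D=0 ZF=0 PC=9
Step 10: PC=9 exec 'ADD A, 2'. After: A=2 B=0 C=0 D=0 ZF=0 PC=10
Step 11: PC=10 exec 'MOV D, -1'. After: A=2 B=0 C=0 D=-1 ZF=0 PC=11
Step 12: PC=11 exec 'HALT'. After: A=2 B=0 C=0 D=-1 ZF=0 PC=11 HALTED

Answer: 2 0 0 -1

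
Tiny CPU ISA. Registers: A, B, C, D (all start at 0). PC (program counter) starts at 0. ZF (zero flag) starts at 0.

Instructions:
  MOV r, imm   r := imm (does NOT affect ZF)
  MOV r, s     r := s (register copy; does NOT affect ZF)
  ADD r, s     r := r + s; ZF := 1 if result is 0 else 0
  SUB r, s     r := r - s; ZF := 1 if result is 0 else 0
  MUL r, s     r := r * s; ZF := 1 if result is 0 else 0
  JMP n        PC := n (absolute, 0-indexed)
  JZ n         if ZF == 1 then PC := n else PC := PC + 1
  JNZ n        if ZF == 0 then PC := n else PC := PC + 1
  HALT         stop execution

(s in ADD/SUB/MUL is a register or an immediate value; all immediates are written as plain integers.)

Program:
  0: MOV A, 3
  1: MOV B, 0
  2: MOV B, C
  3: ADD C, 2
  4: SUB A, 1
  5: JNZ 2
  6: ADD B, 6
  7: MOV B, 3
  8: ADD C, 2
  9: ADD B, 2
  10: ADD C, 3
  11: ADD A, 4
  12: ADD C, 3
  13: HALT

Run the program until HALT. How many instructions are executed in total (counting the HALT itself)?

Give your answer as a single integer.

Answer: 22

Derivation:
Step 1: PC=0 exec 'MOV A, 3'. After: A=3 B=0 C=0 D=0 ZF=0 PC=1
Step 2: PC=1 exec 'MOV B, 0'. After: A=3 B=0 C=0 D=0 ZF=0 PC=2
Step 3: PC=2 exec 'MOV B, C'. After: A=3 B=0 C=0 D=0 ZF=0 PC=3
Step 4: PC=3 exec 'ADD C, 2'. After: A=3 B=0 C=2 D=0 ZF=0 PC=4
Step 5: PC=4 exec 'SUB A, 1'. After: A=2 B=0 C=2 D=0 ZF=0 PC=5
Step 6: PC=5 exec 'JNZ 2'. After: A=2 B=0 C=2 D=0 ZF=0 PC=2
Step 7: PC=2 exec 'MOV B, C'. After: A=2 B=2 C=2 D=0 ZF=0 PC=3
Step 8: PC=3 exec 'ADD C, 2'. After: A=2 B=2 C=4 D=0 ZF=0 PC=4
Step 9: PC=4 exec 'SUB A, 1'. After: A=1 B=2 C=4 D=0 ZF=0 PC=5
Step 10: PC=5 exec 'JNZ 2'. After: A=1 B=2 C=4 D=0 ZF=0 PC=2
Step 11: PC=2 exec 'MOV B, C'. After: A=1 B=4 C=4 D=0 ZF=0 PC=3
Step 12: PC=3 exec 'ADD C, 2'. After: A=1 B=4 C=6 D=0 ZF=0 PC=4
Step 13: PC=4 exec 'SUB A, 1'. After: A=0 B=4 C=6 D=0 ZF=1 PC=5
Step 14: PC=5 exec 'JNZ 2'. After: A=0 B=4 C=6 D=0 ZF=1 PC=6
Step 15: PC=6 exec 'ADD B, 6'. After: A=0 B=10 C=6 D=0 ZF=0 PC=7
Step 16: PC=7 exec 'MOV B, 3'. After: A=0 B=3 C=6 D=0 ZF=0 PC=8
Step 17: PC=8 exec 'ADD C, 2'. After: A=0 B=3 C=8 D=0 ZF=0 PC=9
Step 18: PC=9 exec 'ADD B, 2'. After: A=0 B=5 C=8 D=0 ZF=0 PC=10
Step 19: PC=10 exec 'ADD C, 3'. After: A=0 B=5 C=11 D=0 ZF=0 PC=11
Step 20: PC=11 exec 'ADD A, 4'. After: A=4 B=5 C=11 D=0 ZF=0 PC=12
Step 21: PC=12 exec 'ADD C, 3'. After: A=4 B=5 C=14 D=0 ZF=0 PC=13
Step 22: PC=13 exec 'HALT'. After: A=4 B=5 C=14 D=0 ZF=0 PC=13 HALTED
Total instructions executed: 22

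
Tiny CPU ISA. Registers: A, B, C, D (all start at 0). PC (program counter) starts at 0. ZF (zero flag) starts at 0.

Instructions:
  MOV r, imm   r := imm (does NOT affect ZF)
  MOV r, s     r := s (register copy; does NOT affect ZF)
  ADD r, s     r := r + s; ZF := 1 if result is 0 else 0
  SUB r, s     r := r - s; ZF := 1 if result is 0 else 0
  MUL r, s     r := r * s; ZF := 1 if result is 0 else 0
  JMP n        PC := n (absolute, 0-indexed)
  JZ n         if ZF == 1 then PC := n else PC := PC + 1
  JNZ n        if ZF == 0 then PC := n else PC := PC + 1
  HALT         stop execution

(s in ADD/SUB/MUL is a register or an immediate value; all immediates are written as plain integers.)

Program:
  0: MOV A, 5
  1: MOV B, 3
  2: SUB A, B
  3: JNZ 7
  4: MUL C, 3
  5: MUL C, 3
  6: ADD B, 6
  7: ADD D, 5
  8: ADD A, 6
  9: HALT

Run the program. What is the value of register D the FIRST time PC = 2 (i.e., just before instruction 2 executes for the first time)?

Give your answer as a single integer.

Step 1: PC=0 exec 'MOV A, 5'. After: A=5 B=0 C=0 D=0 ZF=0 PC=1
Step 2: PC=1 exec 'MOV B, 3'. After: A=5 B=3 C=0 D=0 ZF=0 PC=2
First time PC=2: D=0

0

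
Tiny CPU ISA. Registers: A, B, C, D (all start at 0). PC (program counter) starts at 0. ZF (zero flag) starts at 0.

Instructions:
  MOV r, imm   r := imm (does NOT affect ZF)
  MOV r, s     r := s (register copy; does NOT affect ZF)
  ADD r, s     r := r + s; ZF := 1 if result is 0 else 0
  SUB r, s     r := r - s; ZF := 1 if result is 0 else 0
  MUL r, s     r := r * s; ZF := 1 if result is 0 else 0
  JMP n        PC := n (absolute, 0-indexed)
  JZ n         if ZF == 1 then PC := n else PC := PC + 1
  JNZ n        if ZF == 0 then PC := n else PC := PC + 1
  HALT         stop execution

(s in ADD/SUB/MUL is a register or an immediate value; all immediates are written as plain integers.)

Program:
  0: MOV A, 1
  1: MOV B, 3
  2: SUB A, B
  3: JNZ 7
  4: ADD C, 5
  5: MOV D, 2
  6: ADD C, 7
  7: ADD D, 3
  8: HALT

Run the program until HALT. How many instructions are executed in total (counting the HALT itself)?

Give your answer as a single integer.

Step 1: PC=0 exec 'MOV A, 1'. After: A=1 B=0 C=0 D=0 ZF=0 PC=1
Step 2: PC=1 exec 'MOV B, 3'. After: A=1 B=3 C=0 D=0 ZF=0 PC=2
Step 3: PC=2 exec 'SUB A, B'. After: A=-2 B=3 C=0 D=0 ZF=0 PC=3
Step 4: PC=3 exec 'JNZ 7'. After: A=-2 B=3 C=0 D=0 ZF=0 PC=7
Step 5: PC=7 exec 'ADD D, 3'. After: A=-2 B=3 C=0 D=3 ZF=0 PC=8
Step 6: PC=8 exec 'HALT'. After: A=-2 B=3 C=0 D=3 ZF=0 PC=8 HALTED
Total instructions executed: 6

Answer: 6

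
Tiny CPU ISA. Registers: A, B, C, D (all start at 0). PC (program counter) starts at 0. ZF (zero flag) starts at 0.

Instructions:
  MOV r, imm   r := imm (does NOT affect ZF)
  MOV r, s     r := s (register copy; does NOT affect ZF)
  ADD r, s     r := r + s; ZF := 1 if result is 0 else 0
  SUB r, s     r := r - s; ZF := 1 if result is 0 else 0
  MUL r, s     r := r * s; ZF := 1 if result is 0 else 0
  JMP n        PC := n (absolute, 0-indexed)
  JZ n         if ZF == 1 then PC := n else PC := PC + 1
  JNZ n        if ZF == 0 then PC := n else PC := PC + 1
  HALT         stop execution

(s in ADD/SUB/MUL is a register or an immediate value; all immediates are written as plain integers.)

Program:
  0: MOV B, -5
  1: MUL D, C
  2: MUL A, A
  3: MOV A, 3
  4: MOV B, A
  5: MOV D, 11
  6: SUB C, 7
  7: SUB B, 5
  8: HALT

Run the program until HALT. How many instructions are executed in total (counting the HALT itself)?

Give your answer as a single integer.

Step 1: PC=0 exec 'MOV B, -5'. After: A=0 B=-5 C=0 D=0 ZF=0 PC=1
Step 2: PC=1 exec 'MUL D, C'. After: A=0 B=-5 C=0 D=0 ZF=1 PC=2
Step 3: PC=2 exec 'MUL A, A'. After: A=0 B=-5 C=0 D=0 ZF=1 PC=3
Step 4: PC=3 exec 'MOV A, 3'. After: A=3 B=-5 C=0 D=0 ZF=1 PC=4
Step 5: PC=4 exec 'MOV B, A'. After: A=3 B=3 C=0 D=0 ZF=1 PC=5
Step 6: PC=5 exec 'MOV D, 11'. After: A=3 B=3 C=0 D=11 ZF=1 PC=6
Step 7: PC=6 exec 'SUB C, 7'. After: A=3 B=3 C=-7 D=11 ZF=0 PC=7
Step 8: PC=7 exec 'SUB B, 5'. After: A=3 B=-2 C=-7 D=11 ZF=0 PC=8
Step 9: PC=8 exec 'HALT'. After: A=3 B=-2 C=-7 D=11 ZF=0 PC=8 HALTED
Total instructions executed: 9

Answer: 9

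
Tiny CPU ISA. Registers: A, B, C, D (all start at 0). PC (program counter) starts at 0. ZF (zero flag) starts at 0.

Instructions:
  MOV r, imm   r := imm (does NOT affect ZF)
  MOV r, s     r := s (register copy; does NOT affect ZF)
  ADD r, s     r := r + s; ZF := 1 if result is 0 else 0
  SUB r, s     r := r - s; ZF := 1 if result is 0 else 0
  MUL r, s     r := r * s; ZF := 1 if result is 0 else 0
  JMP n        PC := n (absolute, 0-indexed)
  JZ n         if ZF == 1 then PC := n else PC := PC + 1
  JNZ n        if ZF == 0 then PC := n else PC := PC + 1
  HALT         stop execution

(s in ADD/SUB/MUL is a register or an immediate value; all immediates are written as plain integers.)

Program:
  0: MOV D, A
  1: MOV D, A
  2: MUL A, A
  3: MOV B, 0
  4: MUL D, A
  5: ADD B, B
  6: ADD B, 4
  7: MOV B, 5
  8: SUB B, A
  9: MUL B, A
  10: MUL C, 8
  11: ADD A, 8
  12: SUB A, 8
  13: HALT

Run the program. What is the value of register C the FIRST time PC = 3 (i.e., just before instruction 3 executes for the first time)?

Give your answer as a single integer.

Step 1: PC=0 exec 'MOV D, A'. After: A=0 B=0 C=0 D=0 ZF=0 PC=1
Step 2: PC=1 exec 'MOV D, A'. After: A=0 B=0 C=0 D=0 ZF=0 PC=2
Step 3: PC=2 exec 'MUL A, A'. After: A=0 B=0 C=0 D=0 ZF=1 PC=3
First time PC=3: C=0

0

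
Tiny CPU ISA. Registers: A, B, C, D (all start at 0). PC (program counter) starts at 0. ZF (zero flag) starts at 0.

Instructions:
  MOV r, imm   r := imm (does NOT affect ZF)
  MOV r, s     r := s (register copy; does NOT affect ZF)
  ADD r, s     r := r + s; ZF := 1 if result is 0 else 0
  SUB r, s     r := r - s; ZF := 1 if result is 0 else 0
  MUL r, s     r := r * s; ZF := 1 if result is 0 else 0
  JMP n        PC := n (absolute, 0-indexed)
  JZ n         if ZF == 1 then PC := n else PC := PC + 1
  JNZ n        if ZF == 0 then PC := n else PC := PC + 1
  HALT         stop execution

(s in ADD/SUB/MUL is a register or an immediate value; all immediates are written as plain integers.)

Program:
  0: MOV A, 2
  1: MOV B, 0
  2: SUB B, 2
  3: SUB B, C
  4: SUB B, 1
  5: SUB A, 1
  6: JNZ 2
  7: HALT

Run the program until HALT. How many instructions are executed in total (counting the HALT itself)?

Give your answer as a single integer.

Answer: 13

Derivation:
Step 1: PC=0 exec 'MOV A, 2'. After: A=2 B=0 C=0 D=0 ZF=0 PC=1
Step 2: PC=1 exec 'MOV B, 0'. After: A=2 B=0 C=0 D=0 ZF=0 PC=2
Step 3: PC=2 exec 'SUB B, 2'. After: A=2 B=-2 C=0 D=0 ZF=0 PC=3
Step 4: PC=3 exec 'SUB B, C'. After: A=2 B=-2 C=0 D=0 ZF=0 PC=4
Step 5: PC=4 exec 'SUB B, 1'. After: A=2 B=-3 C=0 D=0 ZF=0 PC=5
Step 6: PC=5 exec 'SUB A, 1'. After: A=1 B=-3 C=0 D=0 ZF=0 PC=6
Step 7: PC=6 exec 'JNZ 2'. After: A=1 B=-3 C=0 D=0 ZF=0 PC=2
Step 8: PC=2 exec 'SUB B, 2'. After: A=1 B=-5 C=0 D=0 ZF=0 PC=3
Step 9: PC=3 exec 'SUB B, C'. After: A=1 B=-5 C=0 D=0 ZF=0 PC=4
Step 10: PC=4 exec 'SUB B, 1'. After: A=1 B=-6 C=0 D=0 ZF=0 PC=5
Step 11: PC=5 exec 'SUB A, 1'. After: A=0 B=-6 C=0 D=0 ZF=1 PC=6
Step 12: PC=6 exec 'JNZ 2'. After: A=0 B=-6 C=0 D=0 ZF=1 PC=7
Step 13: PC=7 exec 'HALT'. After: A=0 B=-6 C=0 D=0 ZF=1 PC=7 HALTED
Total instructions executed: 13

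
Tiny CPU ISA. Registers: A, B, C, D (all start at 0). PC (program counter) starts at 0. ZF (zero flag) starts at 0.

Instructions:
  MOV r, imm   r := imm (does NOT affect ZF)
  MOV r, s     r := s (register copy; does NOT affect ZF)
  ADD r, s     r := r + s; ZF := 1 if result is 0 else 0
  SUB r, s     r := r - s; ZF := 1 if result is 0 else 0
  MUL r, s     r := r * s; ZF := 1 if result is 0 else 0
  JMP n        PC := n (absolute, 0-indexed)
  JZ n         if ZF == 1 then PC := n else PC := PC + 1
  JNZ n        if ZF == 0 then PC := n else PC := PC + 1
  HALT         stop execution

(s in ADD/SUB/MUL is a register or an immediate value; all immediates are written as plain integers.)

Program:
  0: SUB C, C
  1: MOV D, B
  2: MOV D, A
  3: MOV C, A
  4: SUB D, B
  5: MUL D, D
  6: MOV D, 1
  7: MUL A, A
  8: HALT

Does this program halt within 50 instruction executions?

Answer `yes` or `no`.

Step 1: PC=0 exec 'SUB C, C'. After: A=0 B=0 C=0 D=0 ZF=1 PC=1
Step 2: PC=1 exec 'MOV D, B'. After: A=0 B=0 C=0 D=0 ZF=1 PC=2
Step 3: PC=2 exec 'MOV D, A'. After: A=0 B=0 C=0 D=0 ZF=1 PC=3
Step 4: PC=3 exec 'MOV C, A'. After: A=0 B=0 C=0 D=0 ZF=1 PC=4
Step 5: PC=4 exec 'SUB D, B'. After: A=0 B=0 C=0 D=0 ZF=1 PC=5
Step 6: PC=5 exec 'MUL D, D'. After: A=0 B=0 C=0 D=0 ZF=1 PC=6
Step 7: PC=6 exec 'MOV D, 1'. After: A=0 B=0 C=0 D=1 ZF=1 PC=7
Step 8: PC=7 exec 'MUL A, A'. After: A=0 B=0 C=0 D=1 ZF=1 PC=8
Step 9: PC=8 exec 'HALT'. After: A=0 B=0 C=0 D=1 ZF=1 PC=8 HALTED

Answer: yes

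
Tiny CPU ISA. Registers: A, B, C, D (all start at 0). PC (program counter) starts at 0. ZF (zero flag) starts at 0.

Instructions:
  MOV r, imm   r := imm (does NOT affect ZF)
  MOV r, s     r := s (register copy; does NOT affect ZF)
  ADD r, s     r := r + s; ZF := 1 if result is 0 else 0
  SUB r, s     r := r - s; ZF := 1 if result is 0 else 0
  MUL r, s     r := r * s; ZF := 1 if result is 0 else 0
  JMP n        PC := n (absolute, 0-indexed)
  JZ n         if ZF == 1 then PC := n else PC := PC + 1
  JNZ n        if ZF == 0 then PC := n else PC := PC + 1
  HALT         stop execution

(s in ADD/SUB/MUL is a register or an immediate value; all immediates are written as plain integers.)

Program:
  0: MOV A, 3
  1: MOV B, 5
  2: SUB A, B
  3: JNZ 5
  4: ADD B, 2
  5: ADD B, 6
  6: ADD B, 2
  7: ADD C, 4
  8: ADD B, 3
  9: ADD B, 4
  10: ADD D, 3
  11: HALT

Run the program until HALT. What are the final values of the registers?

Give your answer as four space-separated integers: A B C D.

Answer: -2 20 4 3

Derivation:
Step 1: PC=0 exec 'MOV A, 3'. After: A=3 B=0 C=0 D=0 ZF=0 PC=1
Step 2: PC=1 exec 'MOV B, 5'. After: A=3 B=5 C=0 D=0 ZF=0 PC=2
Step 3: PC=2 exec 'SUB A, B'. After: A=-2 B=5 C=0 D=0 ZF=0 PC=3
Step 4: PC=3 exec 'JNZ 5'. After: A=-2 B=5 C=0 D=0 ZF=0 PC=5
Step 5: PC=5 exec 'ADD B, 6'. After: A=-2 B=11 C=0 D=0 ZF=0 PC=6
Step 6: PC=6 exec 'ADD B, 2'. After: A=-2 B=13 C=0 D=0 ZF=0 PC=7
Step 7: PC=7 exec 'ADD C, 4'. After: A=-2 B=13 C=4 D=0 ZF=0 PC=8
Step 8: PC=8 exec 'ADD B, 3'. After: A=-2 B=16 C=4 D=0 ZF=0 PC=9
Step 9: PC=9 exec 'ADD B, 4'. After: A=-2 B=20 C=4 D=0 ZF=0 PC=10
Step 10: PC=10 exec 'ADD D, 3'. After: A=-2 B=20 C=4 D=3 ZF=0 PC=11
Step 11: PC=11 exec 'HALT'. After: A=-2 B=20 C=4 D=3 ZF=0 PC=11 HALTED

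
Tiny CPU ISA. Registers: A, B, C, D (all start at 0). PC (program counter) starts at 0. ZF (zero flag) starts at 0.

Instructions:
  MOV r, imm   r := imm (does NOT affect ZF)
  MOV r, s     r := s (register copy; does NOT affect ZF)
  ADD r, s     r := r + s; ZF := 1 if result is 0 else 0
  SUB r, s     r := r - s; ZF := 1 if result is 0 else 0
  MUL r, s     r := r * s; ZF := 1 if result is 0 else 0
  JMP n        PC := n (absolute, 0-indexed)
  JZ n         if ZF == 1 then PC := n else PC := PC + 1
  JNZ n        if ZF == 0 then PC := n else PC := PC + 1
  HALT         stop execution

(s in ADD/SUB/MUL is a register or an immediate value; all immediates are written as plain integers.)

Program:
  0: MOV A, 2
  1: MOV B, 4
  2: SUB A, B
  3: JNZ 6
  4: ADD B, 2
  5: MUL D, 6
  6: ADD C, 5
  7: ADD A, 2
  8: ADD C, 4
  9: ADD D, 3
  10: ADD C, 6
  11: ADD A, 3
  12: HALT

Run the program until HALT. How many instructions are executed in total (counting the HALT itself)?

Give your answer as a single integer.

Answer: 11

Derivation:
Step 1: PC=0 exec 'MOV A, 2'. After: A=2 B=0 C=0 D=0 ZF=0 PC=1
Step 2: PC=1 exec 'MOV B, 4'. After: A=2 B=4 C=0 D=0 ZF=0 PC=2
Step 3: PC=2 exec 'SUB A, B'. After: A=-2 B=4 C=0 D=0 ZF=0 PC=3
Step 4: PC=3 exec 'JNZ 6'. After: A=-2 B=4 C=0 D=0 ZF=0 PC=6
Step 5: PC=6 exec 'ADD C, 5'. After: A=-2 B=4 C=5 D=0 ZF=0 PC=7
Step 6: PC=7 exec 'ADD A, 2'. After: A=0 B=4 C=5 D=0 ZF=1 PC=8
Step 7: PC=8 exec 'ADD C, 4'. After: A=0 B=4 C=9 D=0 ZF=0 PC=9
Step 8: PC=9 exec 'ADD D, 3'. After: A=0 B=4 C=9 D=3 ZF=0 PC=10
Step 9: PC=10 exec 'ADD C, 6'. After: A=0 B=4 C=15 D=3 ZF=0 PC=11
Step 10: PC=11 exec 'ADD A, 3'. After: A=3 B=4 C=15 D=3 ZF=0 PC=12
Step 11: PC=12 exec 'HALT'. After: A=3 B=4 C=15 D=3 ZF=0 PC=12 HALTED
Total instructions executed: 11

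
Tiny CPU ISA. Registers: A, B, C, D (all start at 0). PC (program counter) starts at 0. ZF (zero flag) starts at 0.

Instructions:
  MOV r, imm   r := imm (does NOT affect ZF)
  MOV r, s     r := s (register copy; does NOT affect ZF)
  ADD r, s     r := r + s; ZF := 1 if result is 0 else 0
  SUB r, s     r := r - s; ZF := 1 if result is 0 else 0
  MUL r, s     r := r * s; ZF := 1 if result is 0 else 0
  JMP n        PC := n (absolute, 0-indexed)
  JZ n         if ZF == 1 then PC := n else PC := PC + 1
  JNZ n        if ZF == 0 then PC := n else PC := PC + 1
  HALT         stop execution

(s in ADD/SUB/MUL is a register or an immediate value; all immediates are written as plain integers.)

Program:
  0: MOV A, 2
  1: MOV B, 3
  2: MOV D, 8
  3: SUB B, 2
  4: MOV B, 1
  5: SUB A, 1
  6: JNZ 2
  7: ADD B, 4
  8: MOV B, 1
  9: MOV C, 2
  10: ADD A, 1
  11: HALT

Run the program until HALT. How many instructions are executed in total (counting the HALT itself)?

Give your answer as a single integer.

Answer: 17

Derivation:
Step 1: PC=0 exec 'MOV A, 2'. After: A=2 B=0 C=0 D=0 ZF=0 PC=1
Step 2: PC=1 exec 'MOV B, 3'. After: A=2 B=3 C=0 D=0 ZF=0 PC=2
Step 3: PC=2 exec 'MOV D, 8'. After: A=2 B=3 C=0 D=8 ZF=0 PC=3
Step 4: PC=3 exec 'SUB B, 2'. After: A=2 B=1 C=0 D=8 ZF=0 PC=4
Step 5: PC=4 exec 'MOV B, 1'. After: A=2 B=1 C=0 D=8 ZF=0 PC=5
Step 6: PC=5 exec 'SUB A, 1'. After: A=1 B=1 C=0 D=8 ZF=0 PC=6
Step 7: PC=6 exec 'JNZ 2'. After: A=1 B=1 C=0 D=8 ZF=0 PC=2
Step 8: PC=2 exec 'MOV D, 8'. After: A=1 B=1 C=0 D=8 ZF=0 PC=3
Step 9: PC=3 exec 'SUB B, 2'. After: A=1 B=-1 C=0 D=8 ZF=0 PC=4
Step 10: PC=4 exec 'MOV B, 1'. After: A=1 B=1 C=0 D=8 ZF=0 PC=5
Step 11: PC=5 exec 'SUB A, 1'. After: A=0 B=1 C=0 D=8 ZF=1 PC=6
Step 12: PC=6 exec 'JNZ 2'. After: A=0 B=1 C=0 D=8 ZF=1 PC=7
Step 13: PC=7 exec 'ADD B, 4'. After: A=0 B=5 C=0 D=8 ZF=0 PC=8
Step 14: PC=8 exec 'MOV B, 1'. After: A=0 B=1 C=0 D=8 ZF=0 PC=9
Step 15: PC=9 exec 'MOV C, 2'. After: A=0 B=1 C=2 D=8 ZF=0 PC=10
Step 16: PC=10 exec 'ADD A, 1'. After: A=1 B=1 C=2 D=8 ZF=0 PC=11
Step 17: PC=11 exec 'HALT'. After: A=1 B=1 C=2 D=8 ZF=0 PC=11 HALTED
Total instructions executed: 17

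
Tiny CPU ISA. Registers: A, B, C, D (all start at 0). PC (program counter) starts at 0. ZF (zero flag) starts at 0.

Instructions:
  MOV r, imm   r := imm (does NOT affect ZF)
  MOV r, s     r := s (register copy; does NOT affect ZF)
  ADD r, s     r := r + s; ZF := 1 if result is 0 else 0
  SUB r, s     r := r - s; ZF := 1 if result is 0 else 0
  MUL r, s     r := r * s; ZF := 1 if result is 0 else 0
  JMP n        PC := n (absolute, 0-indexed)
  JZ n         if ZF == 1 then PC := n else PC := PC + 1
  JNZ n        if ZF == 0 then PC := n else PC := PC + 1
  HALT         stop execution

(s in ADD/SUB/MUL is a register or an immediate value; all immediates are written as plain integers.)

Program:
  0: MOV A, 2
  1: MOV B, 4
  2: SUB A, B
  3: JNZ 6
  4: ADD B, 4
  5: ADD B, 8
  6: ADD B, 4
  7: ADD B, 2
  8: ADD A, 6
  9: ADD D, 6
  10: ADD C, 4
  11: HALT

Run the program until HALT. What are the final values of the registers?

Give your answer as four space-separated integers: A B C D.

Step 1: PC=0 exec 'MOV A, 2'. After: A=2 B=0 C=0 D=0 ZF=0 PC=1
Step 2: PC=1 exec 'MOV B, 4'. After: A=2 B=4 C=0 D=0 ZF=0 PC=2
Step 3: PC=2 exec 'SUB A, B'. After: A=-2 B=4 C=0 D=0 ZF=0 PC=3
Step 4: PC=3 exec 'JNZ 6'. After: A=-2 B=4 C=0 D=0 ZF=0 PC=6
Step 5: PC=6 exec 'ADD B, 4'. After: A=-2 B=8 C=0 D=0 ZF=0 PC=7
Step 6: PC=7 exec 'ADD B, 2'. After: A=-2 B=10 C=0 D=0 ZF=0 PC=8
Step 7: PC=8 exec 'ADD A, 6'. After: A=4 B=10 C=0 D=0 ZF=0 PC=9
Step 8: PC=9 exec 'ADD D, 6'. After: A=4 B=10 C=0 D=6 ZF=0 PC=10
Step 9: PC=10 exec 'ADD C, 4'. After: A=4 B=10 C=4 D=6 ZF=0 PC=11
Step 10: PC=11 exec 'HALT'. After: A=4 B=10 C=4 D=6 ZF=0 PC=11 HALTED

Answer: 4 10 4 6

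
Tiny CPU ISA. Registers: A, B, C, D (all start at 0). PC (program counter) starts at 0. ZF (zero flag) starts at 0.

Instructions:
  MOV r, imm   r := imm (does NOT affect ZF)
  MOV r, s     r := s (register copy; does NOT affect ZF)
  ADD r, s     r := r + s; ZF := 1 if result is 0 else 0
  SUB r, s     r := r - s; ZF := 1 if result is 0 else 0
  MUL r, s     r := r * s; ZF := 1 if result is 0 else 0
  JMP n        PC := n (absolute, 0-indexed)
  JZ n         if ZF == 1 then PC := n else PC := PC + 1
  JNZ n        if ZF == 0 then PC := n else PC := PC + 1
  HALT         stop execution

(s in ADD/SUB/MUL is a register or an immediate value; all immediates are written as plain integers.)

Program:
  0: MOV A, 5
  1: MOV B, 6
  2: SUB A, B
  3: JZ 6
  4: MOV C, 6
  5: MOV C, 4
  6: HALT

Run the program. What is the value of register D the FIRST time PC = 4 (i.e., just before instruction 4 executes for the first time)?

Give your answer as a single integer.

Step 1: PC=0 exec 'MOV A, 5'. After: A=5 B=0 C=0 D=0 ZF=0 PC=1
Step 2: PC=1 exec 'MOV B, 6'. After: A=5 B=6 C=0 D=0 ZF=0 PC=2
Step 3: PC=2 exec 'SUB A, B'. After: A=-1 B=6 C=0 D=0 ZF=0 PC=3
Step 4: PC=3 exec 'JZ 6'. After: A=-1 B=6 C=0 D=0 ZF=0 PC=4
First time PC=4: D=0

0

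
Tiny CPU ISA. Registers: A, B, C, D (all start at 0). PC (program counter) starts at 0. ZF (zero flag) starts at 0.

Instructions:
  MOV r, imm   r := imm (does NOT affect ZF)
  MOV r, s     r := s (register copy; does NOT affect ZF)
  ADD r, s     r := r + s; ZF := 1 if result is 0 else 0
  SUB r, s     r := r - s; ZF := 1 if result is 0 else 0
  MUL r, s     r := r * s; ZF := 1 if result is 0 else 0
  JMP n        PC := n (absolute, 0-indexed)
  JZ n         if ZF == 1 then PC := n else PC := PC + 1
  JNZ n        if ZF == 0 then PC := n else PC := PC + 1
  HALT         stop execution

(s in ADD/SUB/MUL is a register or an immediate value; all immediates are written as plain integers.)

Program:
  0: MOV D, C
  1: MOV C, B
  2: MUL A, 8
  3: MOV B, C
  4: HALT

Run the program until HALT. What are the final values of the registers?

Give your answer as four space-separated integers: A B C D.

Step 1: PC=0 exec 'MOV D, C'. After: A=0 B=0 C=0 D=0 ZF=0 PC=1
Step 2: PC=1 exec 'MOV C, B'. After: A=0 B=0 C=0 D=0 ZF=0 PC=2
Step 3: PC=2 exec 'MUL A, 8'. After: A=0 B=0 C=0 D=0 ZF=1 PC=3
Step 4: PC=3 exec 'MOV B, C'. After: A=0 B=0 C=0 D=0 ZF=1 PC=4
Step 5: PC=4 exec 'HALT'. After: A=0 B=0 C=0 D=0 ZF=1 PC=4 HALTED

Answer: 0 0 0 0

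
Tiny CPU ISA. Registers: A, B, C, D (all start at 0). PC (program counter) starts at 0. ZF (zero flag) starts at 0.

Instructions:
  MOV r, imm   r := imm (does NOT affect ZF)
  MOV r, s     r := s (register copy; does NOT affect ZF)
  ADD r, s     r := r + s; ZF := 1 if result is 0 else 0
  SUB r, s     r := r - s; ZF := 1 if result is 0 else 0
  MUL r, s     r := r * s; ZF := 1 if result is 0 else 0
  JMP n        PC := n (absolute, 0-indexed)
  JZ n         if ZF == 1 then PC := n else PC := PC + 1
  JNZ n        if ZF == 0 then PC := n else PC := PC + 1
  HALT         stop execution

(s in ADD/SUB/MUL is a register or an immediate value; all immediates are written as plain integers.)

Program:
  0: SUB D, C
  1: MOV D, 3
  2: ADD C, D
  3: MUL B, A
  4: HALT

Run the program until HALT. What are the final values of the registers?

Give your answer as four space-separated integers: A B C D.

Answer: 0 0 3 3

Derivation:
Step 1: PC=0 exec 'SUB D, C'. After: A=0 B=0 C=0 D=0 ZF=1 PC=1
Step 2: PC=1 exec 'MOV D, 3'. After: A=0 B=0 C=0 D=3 ZF=1 PC=2
Step 3: PC=2 exec 'ADD C, D'. After: A=0 B=0 C=3 D=3 ZF=0 PC=3
Step 4: PC=3 exec 'MUL B, A'. After: A=0 B=0 C=3 D=3 ZF=1 PC=4
Step 5: PC=4 exec 'HALT'. After: A=0 B=0 C=3 D=3 ZF=1 PC=4 HALTED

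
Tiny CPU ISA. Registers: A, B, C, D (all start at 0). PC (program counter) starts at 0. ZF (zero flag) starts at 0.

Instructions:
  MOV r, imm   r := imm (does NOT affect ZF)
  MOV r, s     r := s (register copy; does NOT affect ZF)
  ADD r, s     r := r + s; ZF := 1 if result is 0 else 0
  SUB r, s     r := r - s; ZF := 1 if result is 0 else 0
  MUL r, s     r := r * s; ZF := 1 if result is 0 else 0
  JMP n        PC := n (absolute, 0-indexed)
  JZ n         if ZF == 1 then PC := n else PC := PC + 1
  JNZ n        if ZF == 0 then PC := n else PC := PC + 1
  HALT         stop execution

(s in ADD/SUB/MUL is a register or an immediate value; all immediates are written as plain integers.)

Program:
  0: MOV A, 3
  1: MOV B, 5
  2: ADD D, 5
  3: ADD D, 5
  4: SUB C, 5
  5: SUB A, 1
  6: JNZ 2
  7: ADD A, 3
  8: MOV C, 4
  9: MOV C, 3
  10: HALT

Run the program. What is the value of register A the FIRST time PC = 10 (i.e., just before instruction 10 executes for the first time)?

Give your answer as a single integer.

Step 1: PC=0 exec 'MOV A, 3'. After: A=3 B=0 C=0 D=0 ZF=0 PC=1
Step 2: PC=1 exec 'MOV B, 5'. After: A=3 B=5 C=0 D=0 ZF=0 PC=2
Step 3: PC=2 exec 'ADD D, 5'. After: A=3 B=5 C=0 D=5 ZF=0 PC=3
Step 4: PC=3 exec 'ADD D, 5'. After: A=3 B=5 C=0 D=10 ZF=0 PC=4
Step 5: PC=4 exec 'SUB C, 5'. After: A=3 B=5 C=-5 D=10 ZF=0 PC=5
Step 6: PC=5 exec 'SUB A, 1'. After: A=2 B=5 C=-5 D=10 ZF=0 PC=6
Step 7: PC=6 exec 'JNZ 2'. After: A=2 B=5 C=-5 D=10 ZF=0 PC=2
Step 8: PC=2 exec 'ADD D, 5'. After: A=2 B=5 C=-5 D=15 ZF=0 PC=3
Step 9: PC=3 exec 'ADD D, 5'. After: A=2 B=5 C=-5 D=20 ZF=0 PC=4
Step 10: PC=4 exec 'SUB C, 5'. After: A=2 B=5 C=-10 D=20 ZF=0 PC=5
Step 11: PC=5 exec 'SUB A, 1'. After: A=1 B=5 C=-10 D=20 ZF=0 PC=6
Step 12: PC=6 exec 'JNZ 2'. After: A=1 B=5 C=-10 D=20 ZF=0 PC=2
Step 13: PC=2 exec 'ADD D, 5'. After: A=1 B=5 C=-10 D=25 ZF=0 PC=3
Step 14: PC=3 exec 'ADD D, 5'. After: A=1 B=5 C=-10 D=30 ZF=0 PC=4
Step 15: PC=4 exec 'SUB C, 5'. After: A=1 B=5 C=-15 D=30 ZF=0 PC=5
Step 16: PC=5 exec 'SUB A, 1'. After: A=0 B=5 C=-15 D=30 ZF=1 PC=6
Step 17: PC=6 exec 'JNZ 2'. After: A=0 B=5 C=-15 D=30 ZF=1 PC=7
Step 18: PC=7 exec 'ADD A, 3'. After: A=3 B=5 C=-15 D=30 ZF=0 PC=8
Step 19: PC=8 exec 'MOV C, 4'. After: A=3 B=5 C=4 D=30 ZF=0 PC=9
Step 20: PC=9 exec 'MOV C, 3'. After: A=3 B=5 C=3 D=30 ZF=0 PC=10
First time PC=10: A=3

3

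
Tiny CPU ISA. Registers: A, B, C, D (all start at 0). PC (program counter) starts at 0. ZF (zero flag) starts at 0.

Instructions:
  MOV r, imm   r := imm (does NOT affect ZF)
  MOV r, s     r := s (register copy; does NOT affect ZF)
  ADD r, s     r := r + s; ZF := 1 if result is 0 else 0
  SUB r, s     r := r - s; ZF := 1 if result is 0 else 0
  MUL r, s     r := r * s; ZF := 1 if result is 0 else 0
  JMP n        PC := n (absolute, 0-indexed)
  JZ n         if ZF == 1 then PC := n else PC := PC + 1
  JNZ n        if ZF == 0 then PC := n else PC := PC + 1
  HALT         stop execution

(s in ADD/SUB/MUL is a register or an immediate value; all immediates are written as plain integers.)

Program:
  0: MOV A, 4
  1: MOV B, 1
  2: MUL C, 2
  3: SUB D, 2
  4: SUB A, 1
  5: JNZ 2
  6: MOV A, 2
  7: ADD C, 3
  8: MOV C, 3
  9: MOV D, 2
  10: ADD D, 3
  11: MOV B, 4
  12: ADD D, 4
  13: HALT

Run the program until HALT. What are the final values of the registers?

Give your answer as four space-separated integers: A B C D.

Step 1: PC=0 exec 'MOV A, 4'. After: A=4 B=0 C=0 D=0 ZF=0 PC=1
Step 2: PC=1 exec 'MOV B, 1'. After: A=4 B=1 C=0 D=0 ZF=0 PC=2
Step 3: PC=2 exec 'MUL C, 2'. After: A=4 B=1 C=0 D=0 ZF=1 PC=3
Step 4: PC=3 exec 'SUB D, 2'. After: A=4 B=1 C=0 D=-2 ZF=0 PC=4
Step 5: PC=4 exec 'SUB A, 1'. After: A=3 B=1 C=0 D=-2 ZF=0 PC=5
Step 6: PC=5 exec 'JNZ 2'. After: A=3 B=1 C=0 D=-2 ZF=0 PC=2
Step 7: PC=2 exec 'MUL C, 2'. After: A=3 B=1 C=0 D=-2 ZF=1 PC=3
Step 8: PC=3 exec 'SUB D, 2'. After: A=3 B=1 C=0 D=-4 ZF=0 PC=4
Step 9: PC=4 exec 'SUB A, 1'. After: A=2 B=1 C=0 D=-4 ZF=0 PC=5
Step 10: PC=5 exec 'JNZ 2'. After: A=2 B=1 C=0 D=-4 ZF=0 PC=2
Step 11: PC=2 exec 'MUL C, 2'. After: A=2 B=1 C=0 D=-4 ZF=1 PC=3
Step 12: PC=3 exec 'SUB D, 2'. After: A=2 B=1 C=0 D=-6 ZF=0 PC=4
Step 13: PC=4 exec 'SUB A, 1'. After: A=1 B=1 C=0 D=-6 ZF=0 PC=5
Step 14: PC=5 exec 'JNZ 2'. After: A=1 B=1 C=0 D=-6 ZF=0 PC=2
Step 15: PC=2 exec 'MUL C, 2'. After: A=1 B=1 C=0 D=-6 ZF=1 PC=3
Step 16: PC=3 exec 'SUB D, 2'. After: A=1 B=1 C=0 D=-8 ZF=0 PC=4
Step 17: PC=4 exec 'SUB A, 1'. After: A=0 B=1 C=0 D=-8 ZF=1 PC=5
Step 18: PC=5 exec 'JNZ 2'. After: A=0 B=1 C=0 D=-8 ZF=1 PC=6
Step 19: PC=6 exec 'MOV A, 2'. After: A=2 B=1 C=0 D=-8 ZF=1 PC=7
Step 20: PC=7 exec 'ADD C, 3'. After: A=2 B=1 C=3 D=-8 ZF=0 PC=8
Step 21: PC=8 exec 'MOV C, 3'. After: A=2 B=1 C=3 D=-8 ZF=0 PC=9
Step 22: PC=9 exec 'MOV D, 2'. After: A=2 B=1 C=3 D=2 ZF=0 PC=10
Step 23: PC=10 exec 'ADD D, 3'. After: A=2 B=1 C=3 D=5 ZF=0 PC=11
Step 24: PC=11 exec 'MOV B, 4'. After: A=2 B=4 C=3 D=5 ZF=0 PC=12
Step 25: PC=12 exec 'ADD D, 4'. After: A=2 B=4 C=3 D=9 ZF=0 PC=13
Step 26: PC=13 exec 'HALT'. After: A=2 B=4 C=3 D=9 ZF=0 PC=13 HALTED

Answer: 2 4 3 9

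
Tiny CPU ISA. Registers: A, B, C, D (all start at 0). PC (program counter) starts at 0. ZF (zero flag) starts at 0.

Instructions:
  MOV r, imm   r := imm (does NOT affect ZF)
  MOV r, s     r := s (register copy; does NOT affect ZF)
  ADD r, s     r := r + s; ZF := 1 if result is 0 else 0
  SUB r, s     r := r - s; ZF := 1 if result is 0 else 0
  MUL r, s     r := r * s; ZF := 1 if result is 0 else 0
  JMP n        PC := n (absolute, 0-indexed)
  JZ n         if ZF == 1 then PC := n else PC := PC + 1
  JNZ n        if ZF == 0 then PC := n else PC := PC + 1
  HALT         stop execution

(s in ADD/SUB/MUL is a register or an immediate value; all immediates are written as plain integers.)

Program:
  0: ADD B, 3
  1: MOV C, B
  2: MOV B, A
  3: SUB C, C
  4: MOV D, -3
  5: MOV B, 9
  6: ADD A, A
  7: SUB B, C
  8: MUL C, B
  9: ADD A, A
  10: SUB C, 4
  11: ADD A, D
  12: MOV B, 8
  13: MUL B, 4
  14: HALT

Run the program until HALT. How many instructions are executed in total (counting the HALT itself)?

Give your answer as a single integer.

Answer: 15

Derivation:
Step 1: PC=0 exec 'ADD B, 3'. After: A=0 B=3 C=0 D=0 ZF=0 PC=1
Step 2: PC=1 exec 'MOV C, B'. After: A=0 B=3 C=3 D=0 ZF=0 PC=2
Step 3: PC=2 exec 'MOV B, A'. After: A=0 B=0 C=3 D=0 ZF=0 PC=3
Step 4: PC=3 exec 'SUB C, C'. After: A=0 B=0 C=0 D=0 ZF=1 PC=4
Step 5: PC=4 exec 'MOV D, -3'. After: A=0 B=0 C=0 D=-3 ZF=1 PC=5
Step 6: PC=5 exec 'MOV B, 9'. After: A=0 B=9 C=0 D=-3 ZF=1 PC=6
Step 7: PC=6 exec 'ADD A, A'. After: A=0 B=9 C=0 D=-3 ZF=1 PC=7
Step 8: PC=7 exec 'SUB B, C'. After: A=0 B=9 C=0 D=-3 ZF=0 PC=8
Step 9: PC=8 exec 'MUL C, B'. After: A=0 B=9 C=0 D=-3 ZF=1 PC=9
Step 10: PC=9 exec 'ADD A, A'. After: A=0 B=9 C=0 D=-3 ZF=1 PC=10
Step 11: PC=10 exec 'SUB C, 4'. After: A=0 B=9 C=-4 D=-3 ZF=0 PC=11
Step 12: PC=11 exec 'ADD A, D'. After: A=-3 B=9 C=-4 D=-3 ZF=0 PC=12
Step 13: PC=12 exec 'MOV B, 8'. After: A=-3 B=8 C=-4 D=-3 ZF=0 PC=13
Step 14: PC=13 exec 'MUL B, 4'. After: A=-3 B=32 C=-4 D=-3 ZF=0 PC=14
Step 15: PC=14 exec 'HALT'. After: A=-3 B=32 C=-4 D=-3 ZF=0 PC=14 HALTED
Total instructions executed: 15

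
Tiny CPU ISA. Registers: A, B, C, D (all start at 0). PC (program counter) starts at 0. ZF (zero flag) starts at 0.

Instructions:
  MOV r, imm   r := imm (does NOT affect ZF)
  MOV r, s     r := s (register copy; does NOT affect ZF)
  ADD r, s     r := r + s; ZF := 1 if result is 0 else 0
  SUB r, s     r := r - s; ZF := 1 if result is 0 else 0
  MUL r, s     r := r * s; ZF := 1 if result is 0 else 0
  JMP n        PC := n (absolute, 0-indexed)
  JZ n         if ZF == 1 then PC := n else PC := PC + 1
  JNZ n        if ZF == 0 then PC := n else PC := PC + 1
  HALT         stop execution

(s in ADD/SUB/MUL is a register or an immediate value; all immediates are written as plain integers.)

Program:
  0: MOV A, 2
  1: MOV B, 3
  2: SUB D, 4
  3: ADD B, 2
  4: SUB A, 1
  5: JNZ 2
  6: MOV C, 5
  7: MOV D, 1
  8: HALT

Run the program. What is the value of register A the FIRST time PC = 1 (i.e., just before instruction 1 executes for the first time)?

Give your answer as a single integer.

Step 1: PC=0 exec 'MOV A, 2'. After: A=2 B=0 C=0 D=0 ZF=0 PC=1
First time PC=1: A=2

2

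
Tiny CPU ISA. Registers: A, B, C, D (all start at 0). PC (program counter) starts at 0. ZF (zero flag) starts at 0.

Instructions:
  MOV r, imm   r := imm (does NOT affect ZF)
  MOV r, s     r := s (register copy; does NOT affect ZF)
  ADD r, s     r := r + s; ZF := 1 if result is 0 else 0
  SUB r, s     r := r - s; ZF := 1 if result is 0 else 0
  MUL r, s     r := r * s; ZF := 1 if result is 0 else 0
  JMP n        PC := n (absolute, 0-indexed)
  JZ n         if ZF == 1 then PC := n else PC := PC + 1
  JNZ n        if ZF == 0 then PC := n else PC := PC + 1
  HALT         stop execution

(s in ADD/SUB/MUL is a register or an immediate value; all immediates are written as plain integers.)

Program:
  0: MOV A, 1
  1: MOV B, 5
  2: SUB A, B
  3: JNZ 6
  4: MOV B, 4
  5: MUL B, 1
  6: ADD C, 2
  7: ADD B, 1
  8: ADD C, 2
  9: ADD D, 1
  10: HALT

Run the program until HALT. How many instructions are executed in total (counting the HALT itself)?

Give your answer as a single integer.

Step 1: PC=0 exec 'MOV A, 1'. After: A=1 B=0 C=0 D=0 ZF=0 PC=1
Step 2: PC=1 exec 'MOV B, 5'. After: A=1 B=5 C=0 D=0 ZF=0 PC=2
Step 3: PC=2 exec 'SUB A, B'. After: A=-4 B=5 C=0 D=0 ZF=0 PC=3
Step 4: PC=3 exec 'JNZ 6'. After: A=-4 B=5 C=0 D=0 ZF=0 PC=6
Step 5: PC=6 exec 'ADD C, 2'. After: A=-4 B=5 C=2 D=0 ZF=0 PC=7
Step 6: PC=7 exec 'ADD B, 1'. After: A=-4 B=6 C=2 D=0 ZF=0 PC=8
Step 7: PC=8 exec 'ADD C, 2'. After: A=-4 B=6 C=4 D=0 ZF=0 PC=9
Step 8: PC=9 exec 'ADD D, 1'. After: A=-4 B=6 C=4 D=1 ZF=0 PC=10
Step 9: PC=10 exec 'HALT'. After: A=-4 B=6 C=4 D=1 ZF=0 PC=10 HALTED
Total instructions executed: 9

Answer: 9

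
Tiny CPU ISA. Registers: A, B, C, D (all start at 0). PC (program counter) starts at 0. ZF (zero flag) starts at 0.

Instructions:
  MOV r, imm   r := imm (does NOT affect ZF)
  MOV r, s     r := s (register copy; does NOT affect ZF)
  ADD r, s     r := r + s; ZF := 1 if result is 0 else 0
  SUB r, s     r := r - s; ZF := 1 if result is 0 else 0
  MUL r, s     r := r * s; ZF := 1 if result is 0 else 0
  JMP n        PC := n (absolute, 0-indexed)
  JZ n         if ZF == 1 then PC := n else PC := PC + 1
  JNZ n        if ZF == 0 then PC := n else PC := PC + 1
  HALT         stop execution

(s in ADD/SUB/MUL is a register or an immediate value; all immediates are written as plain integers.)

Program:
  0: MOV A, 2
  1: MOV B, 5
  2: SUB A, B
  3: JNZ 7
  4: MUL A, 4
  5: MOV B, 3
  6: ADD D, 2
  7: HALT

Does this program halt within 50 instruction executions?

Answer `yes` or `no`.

Answer: yes

Derivation:
Step 1: PC=0 exec 'MOV A, 2'. After: A=2 B=0 C=0 D=0 ZF=0 PC=1
Step 2: PC=1 exec 'MOV B, 5'. After: A=2 B=5 C=0 D=0 ZF=0 PC=2
Step 3: PC=2 exec 'SUB A, B'. After: A=-3 B=5 C=0 D=0 ZF=0 PC=3
Step 4: PC=3 exec 'JNZ 7'. After: A=-3 B=5 C=0 D=0 ZF=0 PC=7
Step 5: PC=7 exec 'HALT'. After: A=-3 B=5 C=0 D=0 ZF=0 PC=7 HALTED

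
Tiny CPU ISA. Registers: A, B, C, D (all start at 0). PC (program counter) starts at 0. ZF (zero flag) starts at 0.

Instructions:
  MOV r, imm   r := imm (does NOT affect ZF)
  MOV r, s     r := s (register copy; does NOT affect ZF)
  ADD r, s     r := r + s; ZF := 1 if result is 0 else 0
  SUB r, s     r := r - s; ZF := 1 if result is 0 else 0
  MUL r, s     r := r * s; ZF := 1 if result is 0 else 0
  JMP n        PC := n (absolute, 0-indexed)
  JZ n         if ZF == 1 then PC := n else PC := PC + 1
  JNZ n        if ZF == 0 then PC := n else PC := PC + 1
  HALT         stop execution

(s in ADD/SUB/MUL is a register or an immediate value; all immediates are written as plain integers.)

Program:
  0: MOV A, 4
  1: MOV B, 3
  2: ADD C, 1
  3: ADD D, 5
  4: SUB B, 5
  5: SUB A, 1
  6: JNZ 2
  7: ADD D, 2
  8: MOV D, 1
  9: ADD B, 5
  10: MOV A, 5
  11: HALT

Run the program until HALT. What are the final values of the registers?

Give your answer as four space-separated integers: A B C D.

Answer: 5 -12 4 1

Derivation:
Step 1: PC=0 exec 'MOV A, 4'. After: A=4 B=0 C=0 D=0 ZF=0 PC=1
Step 2: PC=1 exec 'MOV B, 3'. After: A=4 B=3 C=0 D=0 ZF=0 PC=2
Step 3: PC=2 exec 'ADD C, 1'. After: A=4 B=3 C=1 D=0 ZF=0 PC=3
Step 4: PC=3 exec 'ADD D, 5'. After: A=4 B=3 C=1 D=5 ZF=0 PC=4
Step 5: PC=4 exec 'SUB B, 5'. After: A=4 B=-2 C=1 D=5 ZF=0 PC=5
Step 6: PC=5 exec 'SUB A, 1'. After: A=3 B=-2 C=1 D=5 ZF=0 PC=6
Step 7: PC=6 exec 'JNZ 2'. After: A=3 B=-2 C=1 D=5 ZF=0 PC=2
Step 8: PC=2 exec 'ADD C, 1'. After: A=3 B=-2 C=2 D=5 ZF=0 PC=3
Step 9: PC=3 exec 'ADD D, 5'. After: A=3 B=-2 C=2 D=10 ZF=0 PC=4
Step 10: PC=4 exec 'SUB B, 5'. After: A=3 B=-7 C=2 D=10 ZF=0 PC=5
Step 11: PC=5 exec 'SUB A, 1'. After: A=2 B=-7 C=2 D=10 ZF=0 PC=6
Step 12: PC=6 exec 'JNZ 2'. After: A=2 B=-7 C=2 D=10 ZF=0 PC=2
Step 13: PC=2 exec 'ADD C, 1'. After: A=2 B=-7 C=3 D=10 ZF=0 PC=3
Step 14: PC=3 exec 'ADD D, 5'. After: A=2 B=-7 C=3 D=15 ZF=0 PC=4
Step 15: PC=4 exec 'SUB B, 5'. After: A=2 B=-12 C=3 D=15 ZF=0 PC=5
Step 16: PC=5 exec 'SUB A, 1'. After: A=1 B=-12 C=3 D=15 ZF=0 PC=6
Step 17: PC=6 exec 'JNZ 2'. After: A=1 B=-12 C=3 D=15 ZF=0 PC=2
Step 18: PC=2 exec 'ADD C, 1'. After: A=1 B=-12 C=4 D=15 ZF=0 PC=3
Step 19: PC=3 exec 'ADD D, 5'. After: A=1 B=-12 C=4 D=20 ZF=0 PC=4
Step 20: PC=4 exec 'SUB B, 5'. After: A=1 B=-17 C=4 D=20 ZF=0 PC=5
Step 21: PC=5 exec 'SUB A, 1'. After: A=0 B=-17 C=4 D=20 ZF=1 PC=6
Step 22: PC=6 exec 'JNZ 2'. After: A=0 B=-17 C=4 D=20 ZF=1 PC=7
Step 23: PC=7 exec 'ADD D, 2'. After: A=0 B=-17 C=4 D=22 ZF=0 PC=8
Step 24: PC=8 exec 'MOV D, 1'. After: A=0 B=-17 C=4 D=1 ZF=0 PC=9
Step 25: PC=9 exec 'ADD B, 5'. After: A=0 B=-12 C=4 D=1 ZF=0 PC=10
Step 26: PC=10 exec 'MOV A, 5'. After: A=5 B=-12 C=4 D=1 ZF=0 PC=11
Step 27: PC=11 exec 'HALT'. After: A=5 B=-12 C=4 D=1 ZF=0 PC=11 HALTED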